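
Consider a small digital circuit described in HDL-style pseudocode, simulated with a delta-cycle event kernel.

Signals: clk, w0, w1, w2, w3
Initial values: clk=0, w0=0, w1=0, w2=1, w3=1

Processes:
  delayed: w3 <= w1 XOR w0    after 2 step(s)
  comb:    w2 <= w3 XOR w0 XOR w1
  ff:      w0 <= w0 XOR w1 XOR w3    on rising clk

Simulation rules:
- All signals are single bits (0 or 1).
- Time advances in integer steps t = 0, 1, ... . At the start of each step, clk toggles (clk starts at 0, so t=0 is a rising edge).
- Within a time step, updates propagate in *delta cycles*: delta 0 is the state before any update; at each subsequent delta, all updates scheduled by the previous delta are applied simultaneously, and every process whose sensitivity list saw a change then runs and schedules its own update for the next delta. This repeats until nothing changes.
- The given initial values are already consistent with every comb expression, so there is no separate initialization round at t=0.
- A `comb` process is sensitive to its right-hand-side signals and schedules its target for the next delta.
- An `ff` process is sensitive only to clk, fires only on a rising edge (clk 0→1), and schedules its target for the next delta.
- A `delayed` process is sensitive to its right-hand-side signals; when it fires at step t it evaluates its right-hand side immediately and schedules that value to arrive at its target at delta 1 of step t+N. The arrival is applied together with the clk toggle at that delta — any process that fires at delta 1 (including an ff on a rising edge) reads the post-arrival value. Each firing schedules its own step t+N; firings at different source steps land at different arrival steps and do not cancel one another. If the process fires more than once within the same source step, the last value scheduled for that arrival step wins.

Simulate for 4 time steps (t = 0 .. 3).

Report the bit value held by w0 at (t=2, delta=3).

0

t=0 Δ0: w2=1 w3=1 w0=0 w1=0 clk=0
  Δ1: clk:0→1
  Δ2: w0:0→1
  Δ3: w2:1→0
  (3Δ to stable)
t=1 Δ0: w2=0 w3=1 w0=1 w1=0 clk=1
  Δ1: clk:1→0
  (1Δ to stable)
t=2 Δ0: w2=0 w3=1 w0=1 w1=0 clk=0
  Δ1: clk:0→1
  Δ2: w0:1→0
  Δ3: w2:0→1
  (3Δ to stable)
t=3 Δ0: w2=1 w3=1 w0=0 w1=0 clk=1
  Δ1: clk:1→0
  (1Δ to stable)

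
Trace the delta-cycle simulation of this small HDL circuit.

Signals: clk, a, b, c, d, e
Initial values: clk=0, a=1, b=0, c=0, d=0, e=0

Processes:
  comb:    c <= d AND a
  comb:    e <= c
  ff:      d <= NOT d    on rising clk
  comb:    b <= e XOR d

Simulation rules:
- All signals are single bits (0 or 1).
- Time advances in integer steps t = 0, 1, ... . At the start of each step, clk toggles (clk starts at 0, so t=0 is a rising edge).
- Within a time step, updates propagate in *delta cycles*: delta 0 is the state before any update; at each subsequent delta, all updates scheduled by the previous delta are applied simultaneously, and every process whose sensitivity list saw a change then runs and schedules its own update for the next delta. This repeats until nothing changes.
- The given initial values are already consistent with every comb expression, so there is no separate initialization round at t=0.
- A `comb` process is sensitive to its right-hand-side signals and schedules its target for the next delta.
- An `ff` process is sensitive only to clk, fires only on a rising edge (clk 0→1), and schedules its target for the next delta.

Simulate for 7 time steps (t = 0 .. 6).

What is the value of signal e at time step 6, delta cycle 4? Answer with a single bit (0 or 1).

[bits: d,b,e,clk,c,a]
t=0: Δ0=000001 Δ1=000101 Δ2=100101 Δ3=110111 Δ4=111111 Δ5=101111 | 5Δ
t=1: Δ0=101111 Δ1=101011 | 1Δ
t=2: Δ0=101011 Δ1=101111 Δ2=001111 Δ3=011101 Δ4=010101 Δ5=000101 | 5Δ
t=3: Δ0=000101 Δ1=000001 | 1Δ
t=4: Δ0=000001 Δ1=000101 Δ2=100101 Δ3=110111 Δ4=111111 Δ5=101111 | 5Δ
t=5: Δ0=101111 Δ1=101011 | 1Δ
t=6: Δ0=101011 Δ1=101111 Δ2=001111 Δ3=011101 Δ4=010101 Δ5=000101 | 5Δ

0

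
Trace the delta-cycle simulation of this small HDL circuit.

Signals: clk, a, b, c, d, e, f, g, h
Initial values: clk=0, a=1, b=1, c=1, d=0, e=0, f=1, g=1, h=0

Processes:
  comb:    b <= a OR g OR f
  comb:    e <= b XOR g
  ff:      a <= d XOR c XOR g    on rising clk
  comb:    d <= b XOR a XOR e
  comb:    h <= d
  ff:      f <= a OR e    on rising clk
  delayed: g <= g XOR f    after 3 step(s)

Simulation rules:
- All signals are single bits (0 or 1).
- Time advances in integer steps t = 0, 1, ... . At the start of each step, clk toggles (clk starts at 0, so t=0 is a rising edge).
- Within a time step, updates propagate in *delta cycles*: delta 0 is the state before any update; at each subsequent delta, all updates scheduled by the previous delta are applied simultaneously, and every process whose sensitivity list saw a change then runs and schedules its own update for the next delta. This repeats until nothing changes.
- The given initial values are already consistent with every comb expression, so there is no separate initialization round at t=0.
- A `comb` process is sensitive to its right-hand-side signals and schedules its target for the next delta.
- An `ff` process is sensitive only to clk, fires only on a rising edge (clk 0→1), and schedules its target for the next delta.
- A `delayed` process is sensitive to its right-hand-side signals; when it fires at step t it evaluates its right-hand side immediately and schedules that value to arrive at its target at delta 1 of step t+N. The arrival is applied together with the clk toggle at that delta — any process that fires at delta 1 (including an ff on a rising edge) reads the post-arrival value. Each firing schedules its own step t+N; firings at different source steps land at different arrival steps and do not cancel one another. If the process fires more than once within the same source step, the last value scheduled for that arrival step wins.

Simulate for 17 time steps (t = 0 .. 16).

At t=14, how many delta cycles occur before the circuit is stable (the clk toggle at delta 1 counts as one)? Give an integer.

5

t=0 Δ0: a=1 d=0 f=1 g=1 h=0 clk=0 b=1 e=0 c=1
  Δ1: clk:0→1
  Δ2: a:1→0
  Δ3: d:0→1
  Δ4: h:0→1
  (4Δ to stable)
t=1 Δ0: a=0 d=1 f=1 g=1 h=1 clk=1 b=1 e=0 c=1
  Δ1: clk:1→0
  (1Δ to stable)
t=2 Δ0: a=0 d=1 f=1 g=1 h=1 clk=0 b=1 e=0 c=1
  Δ1: clk:0→1
  Δ2: a:0→1, f:1→0
  Δ3: d:1→0
  Δ4: h:1→0
  (4Δ to stable)
t=3 Δ0: a=1 d=0 f=0 g=1 h=0 clk=1 b=1 e=0 c=1
  Δ1: clk:1→0
  (1Δ to stable)
t=4 Δ0: a=1 d=0 f=0 g=1 h=0 clk=0 b=1 e=0 c=1
  Δ1: clk:0→1
  Δ2: a:1→0, f:0→1
  Δ3: d:0→1
  Δ4: h:0→1
  (4Δ to stable)
t=5 Δ0: a=0 d=1 f=1 g=1 h=1 clk=1 b=1 e=0 c=1
  Δ1: clk:1→0
  (1Δ to stable)
t=6 Δ0: a=0 d=1 f=1 g=1 h=1 clk=0 b=1 e=0 c=1
  Δ1: clk:0→1
  Δ2: a:0→1, f:1→0
  Δ3: d:1→0
  Δ4: h:1→0
  (4Δ to stable)
t=7 Δ0: a=1 d=0 f=0 g=1 h=0 clk=1 b=1 e=0 c=1
  Δ1: g:1→0, clk:1→0
  Δ2: e:0→1
  Δ3: d:0→1
  Δ4: h:0→1
  (4Δ to stable)
t=8 Δ0: a=1 d=1 f=0 g=0 h=1 clk=0 b=1 e=1 c=1
  Δ1: clk:0→1
  Δ2: a:1→0, f:0→1
  Δ3: d:1→0
  Δ4: h:1→0
  (4Δ to stable)
t=9 Δ0: a=0 d=0 f=1 g=0 h=0 clk=1 b=1 e=1 c=1
  Δ1: g:0→1, clk:1→0
  Δ2: e:1→0
  Δ3: d:0→1
  Δ4: h:0→1
  (4Δ to stable)
t=10 Δ0: a=0 d=1 f=1 g=1 h=1 clk=0 b=1 e=0 c=1
  Δ1: g:1→0, clk:0→1
  Δ2: f:1→0, e:0→1
  Δ3: d:1→0, b:1→0
  Δ4: d:0→1, h:1→0, e:1→0
  Δ5: d:1→0, h:0→1
  Δ6: h:1→0
  (6Δ to stable)
t=11 Δ0: a=0 d=0 f=0 g=0 h=0 clk=1 b=0 e=0 c=1
  Δ1: g:0→1, clk:1→0
  Δ2: b:0→1, e:0→1
  Δ3: e:1→0
  Δ4: d:0→1
  Δ5: h:0→1
  (5Δ to stable)
t=12 Δ0: a=0 d=1 f=0 g=1 h=1 clk=0 b=1 e=0 c=1
  Δ1: g:1→0, clk:0→1
  Δ2: b:1→0, e:0→1
  Δ3: e:1→0
  Δ4: d:1→0
  Δ5: h:1→0
  (5Δ to stable)
t=13 Δ0: a=0 d=0 f=0 g=0 h=0 clk=1 b=0 e=0 c=1
  Δ1: clk:1→0
  (1Δ to stable)
t=14 Δ0: a=0 d=0 f=0 g=0 h=0 clk=0 b=0 e=0 c=1
  Δ1: g:0→1, clk:0→1
  Δ2: b:0→1, e:0→1
  Δ3: e:1→0
  Δ4: d:0→1
  Δ5: h:0→1
  (5Δ to stable)
t=15 Δ0: a=0 d=1 f=0 g=1 h=1 clk=1 b=1 e=0 c=1
  Δ1: g:1→0, clk:1→0
  Δ2: b:1→0, e:0→1
  Δ3: e:1→0
  Δ4: d:1→0
  Δ5: h:1→0
  (5Δ to stable)
t=16 Δ0: a=0 d=0 f=0 g=0 h=0 clk=0 b=0 e=0 c=1
  Δ1: clk:0→1
  Δ2: a:0→1
  Δ3: d:0→1, b:0→1
  Δ4: d:1→0, h:0→1, e:0→1
  Δ5: d:0→1, h:1→0
  Δ6: h:0→1
  (6Δ to stable)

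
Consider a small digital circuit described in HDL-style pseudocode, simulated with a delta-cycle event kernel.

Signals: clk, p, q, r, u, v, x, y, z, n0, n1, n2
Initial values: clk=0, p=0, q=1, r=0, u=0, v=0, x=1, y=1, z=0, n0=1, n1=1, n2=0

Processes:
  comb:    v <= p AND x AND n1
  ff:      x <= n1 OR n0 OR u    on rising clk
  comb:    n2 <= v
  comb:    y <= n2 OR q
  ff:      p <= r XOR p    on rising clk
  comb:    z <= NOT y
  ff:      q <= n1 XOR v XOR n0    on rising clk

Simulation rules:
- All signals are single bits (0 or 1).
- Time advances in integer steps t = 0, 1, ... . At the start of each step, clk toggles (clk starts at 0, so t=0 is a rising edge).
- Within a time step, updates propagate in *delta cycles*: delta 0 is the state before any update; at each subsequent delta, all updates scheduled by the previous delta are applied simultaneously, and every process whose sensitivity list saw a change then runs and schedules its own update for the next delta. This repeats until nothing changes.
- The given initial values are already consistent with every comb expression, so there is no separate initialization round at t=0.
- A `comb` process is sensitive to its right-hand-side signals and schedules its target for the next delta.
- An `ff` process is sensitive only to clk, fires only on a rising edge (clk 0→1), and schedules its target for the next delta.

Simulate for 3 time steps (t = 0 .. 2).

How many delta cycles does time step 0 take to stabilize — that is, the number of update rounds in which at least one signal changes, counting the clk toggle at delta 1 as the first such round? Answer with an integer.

4

t0.Δ0 r=0 y=1 z=0 n0=1 clk=0 v=0 x=1 u=0 q=1 p=0 n2=0 n1=1
t0.Δ1 r=0 y=1 z=0 n0=1 clk=1 v=0 x=1 u=0 q=1 p=0 n2=0 n1=1
t0.Δ2 r=0 y=1 z=0 n0=1 clk=1 v=0 x=1 u=0 q=0 p=0 n2=0 n1=1
t0.Δ3 r=0 y=0 z=0 n0=1 clk=1 v=0 x=1 u=0 q=0 p=0 n2=0 n1=1
t0.Δ4 r=0 y=0 z=1 n0=1 clk=1 v=0 x=1 u=0 q=0 p=0 n2=0 n1=1
t1.Δ0 r=0 y=0 z=1 n0=1 clk=1 v=0 x=1 u=0 q=0 p=0 n2=0 n1=1
t1.Δ1 r=0 y=0 z=1 n0=1 clk=0 v=0 x=1 u=0 q=0 p=0 n2=0 n1=1
t2.Δ0 r=0 y=0 z=1 n0=1 clk=0 v=0 x=1 u=0 q=0 p=0 n2=0 n1=1
t2.Δ1 r=0 y=0 z=1 n0=1 clk=1 v=0 x=1 u=0 q=0 p=0 n2=0 n1=1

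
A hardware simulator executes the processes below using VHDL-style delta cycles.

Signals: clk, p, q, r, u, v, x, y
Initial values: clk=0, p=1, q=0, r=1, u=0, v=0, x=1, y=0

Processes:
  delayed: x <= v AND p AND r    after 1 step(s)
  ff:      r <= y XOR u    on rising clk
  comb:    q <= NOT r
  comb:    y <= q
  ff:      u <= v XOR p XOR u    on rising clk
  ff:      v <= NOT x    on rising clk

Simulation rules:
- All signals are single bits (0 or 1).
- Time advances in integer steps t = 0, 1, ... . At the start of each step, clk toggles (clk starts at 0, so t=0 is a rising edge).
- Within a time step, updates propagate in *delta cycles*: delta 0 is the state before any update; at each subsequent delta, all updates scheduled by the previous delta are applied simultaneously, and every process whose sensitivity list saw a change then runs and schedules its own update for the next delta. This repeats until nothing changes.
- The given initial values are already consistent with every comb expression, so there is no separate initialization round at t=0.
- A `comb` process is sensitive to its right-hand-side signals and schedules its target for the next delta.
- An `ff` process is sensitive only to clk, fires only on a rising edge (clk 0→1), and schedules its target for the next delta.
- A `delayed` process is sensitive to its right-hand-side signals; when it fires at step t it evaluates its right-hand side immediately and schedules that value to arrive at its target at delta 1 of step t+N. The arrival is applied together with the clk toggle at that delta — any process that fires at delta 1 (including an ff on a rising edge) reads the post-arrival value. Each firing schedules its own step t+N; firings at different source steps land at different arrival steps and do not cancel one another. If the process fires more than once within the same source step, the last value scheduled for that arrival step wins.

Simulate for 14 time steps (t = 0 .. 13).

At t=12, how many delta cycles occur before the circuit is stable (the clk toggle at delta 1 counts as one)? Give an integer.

t=0 Δ0: q=0 p=1 clk=0 y=0 v=0 r=1 u=0 x=1
  Δ1: clk:0→1
  Δ2: r:1→0, u:0→1
  Δ3: q:0→1
  Δ4: y:0→1
  (4Δ to stable)
t=1 Δ0: q=1 p=1 clk=1 y=1 v=0 r=0 u=1 x=1
  Δ1: clk:1→0, x:1→0
  (1Δ to stable)
t=2 Δ0: q=1 p=1 clk=0 y=1 v=0 r=0 u=1 x=0
  Δ1: clk:0→1
  Δ2: v:0→1, u:1→0
  (2Δ to stable)
t=3 Δ0: q=1 p=1 clk=1 y=1 v=1 r=0 u=0 x=0
  Δ1: clk:1→0
  (1Δ to stable)
t=4 Δ0: q=1 p=1 clk=0 y=1 v=1 r=0 u=0 x=0
  Δ1: clk:0→1
  Δ2: r:0→1
  Δ3: q:1→0
  Δ4: y:1→0
  (4Δ to stable)
t=5 Δ0: q=0 p=1 clk=1 y=0 v=1 r=1 u=0 x=0
  Δ1: clk:1→0, x:0→1
  (1Δ to stable)
t=6 Δ0: q=0 p=1 clk=0 y=0 v=1 r=1 u=0 x=1
  Δ1: clk:0→1
  Δ2: v:1→0, r:1→0
  Δ3: q:0→1
  Δ4: y:0→1
  (4Δ to stable)
t=7 Δ0: q=1 p=1 clk=1 y=1 v=0 r=0 u=0 x=1
  Δ1: clk:1→0, x:1→0
  (1Δ to stable)
t=8 Δ0: q=1 p=1 clk=0 y=1 v=0 r=0 u=0 x=0
  Δ1: clk:0→1
  Δ2: v:0→1, r:0→1, u:0→1
  Δ3: q:1→0
  Δ4: y:1→0
  (4Δ to stable)
t=9 Δ0: q=0 p=1 clk=1 y=0 v=1 r=1 u=1 x=0
  Δ1: clk:1→0, x:0→1
  (1Δ to stable)
t=10 Δ0: q=0 p=1 clk=0 y=0 v=1 r=1 u=1 x=1
  Δ1: clk:0→1
  Δ2: v:1→0
  (2Δ to stable)
t=11 Δ0: q=0 p=1 clk=1 y=0 v=0 r=1 u=1 x=1
  Δ1: clk:1→0, x:1→0
  (1Δ to stable)
t=12 Δ0: q=0 p=1 clk=0 y=0 v=0 r=1 u=1 x=0
  Δ1: clk:0→1
  Δ2: v:0→1, u:1→0
  (2Δ to stable)
t=13 Δ0: q=0 p=1 clk=1 y=0 v=1 r=1 u=0 x=0
  Δ1: clk:1→0, x:0→1
  (1Δ to stable)

2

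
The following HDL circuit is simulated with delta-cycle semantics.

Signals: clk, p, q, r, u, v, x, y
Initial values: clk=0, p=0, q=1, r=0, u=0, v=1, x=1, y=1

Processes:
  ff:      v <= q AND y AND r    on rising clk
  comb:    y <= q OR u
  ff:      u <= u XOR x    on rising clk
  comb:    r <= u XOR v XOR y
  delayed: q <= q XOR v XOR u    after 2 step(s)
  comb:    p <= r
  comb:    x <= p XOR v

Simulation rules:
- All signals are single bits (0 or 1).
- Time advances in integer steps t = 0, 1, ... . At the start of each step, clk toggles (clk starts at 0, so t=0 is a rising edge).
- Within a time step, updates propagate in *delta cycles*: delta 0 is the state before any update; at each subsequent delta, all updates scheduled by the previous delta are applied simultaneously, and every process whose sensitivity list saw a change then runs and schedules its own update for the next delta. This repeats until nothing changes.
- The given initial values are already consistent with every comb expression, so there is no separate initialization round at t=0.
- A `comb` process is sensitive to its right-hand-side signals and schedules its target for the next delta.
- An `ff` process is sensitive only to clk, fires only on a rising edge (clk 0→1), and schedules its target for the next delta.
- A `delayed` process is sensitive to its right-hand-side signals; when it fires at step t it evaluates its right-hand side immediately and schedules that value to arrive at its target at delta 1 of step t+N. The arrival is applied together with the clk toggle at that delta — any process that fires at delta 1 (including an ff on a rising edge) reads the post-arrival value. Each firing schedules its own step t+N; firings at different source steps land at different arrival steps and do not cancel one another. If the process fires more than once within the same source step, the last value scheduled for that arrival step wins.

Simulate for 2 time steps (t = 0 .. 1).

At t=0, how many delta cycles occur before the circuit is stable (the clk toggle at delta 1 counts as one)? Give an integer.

t=0 Δ0: x=1 q=1 u=0 r=0 y=1 v=1 clk=0 p=0
  Δ1: clk:0→1
  Δ2: u:0→1, v:1→0
  Δ3: x:1→0
  (3Δ to stable)
t=1 Δ0: x=0 q=1 u=1 r=0 y=1 v=0 clk=1 p=0
  Δ1: clk:1→0
  (1Δ to stable)

3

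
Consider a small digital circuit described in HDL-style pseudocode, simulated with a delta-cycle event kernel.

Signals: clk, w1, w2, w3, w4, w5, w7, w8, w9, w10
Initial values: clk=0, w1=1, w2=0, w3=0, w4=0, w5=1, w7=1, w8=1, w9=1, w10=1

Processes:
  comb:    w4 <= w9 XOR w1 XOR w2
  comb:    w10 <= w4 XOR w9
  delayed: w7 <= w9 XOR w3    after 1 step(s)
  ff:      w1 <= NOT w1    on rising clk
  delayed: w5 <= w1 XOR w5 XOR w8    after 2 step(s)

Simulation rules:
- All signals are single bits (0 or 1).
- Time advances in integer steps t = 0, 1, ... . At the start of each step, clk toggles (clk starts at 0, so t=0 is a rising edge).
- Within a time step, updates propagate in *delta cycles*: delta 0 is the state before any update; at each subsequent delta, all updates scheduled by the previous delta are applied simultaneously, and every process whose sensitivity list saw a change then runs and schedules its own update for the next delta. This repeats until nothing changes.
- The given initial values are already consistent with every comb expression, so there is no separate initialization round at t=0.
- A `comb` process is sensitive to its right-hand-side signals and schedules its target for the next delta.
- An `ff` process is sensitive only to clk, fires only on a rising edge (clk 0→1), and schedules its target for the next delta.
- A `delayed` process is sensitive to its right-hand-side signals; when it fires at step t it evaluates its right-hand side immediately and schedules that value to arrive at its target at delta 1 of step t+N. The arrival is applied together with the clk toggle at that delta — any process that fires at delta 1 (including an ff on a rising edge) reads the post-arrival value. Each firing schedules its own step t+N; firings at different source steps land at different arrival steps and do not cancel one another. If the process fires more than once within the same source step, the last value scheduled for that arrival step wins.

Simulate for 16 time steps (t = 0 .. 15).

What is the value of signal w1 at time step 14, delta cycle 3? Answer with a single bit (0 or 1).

1

t0.Δ0 w2=0 w7=1 w5=1 w9=1 w4=0 w3=0 w8=1 w10=1 w1=1 clk=0
t0.Δ1 w2=0 w7=1 w5=1 w9=1 w4=0 w3=0 w8=1 w10=1 w1=1 clk=1
t0.Δ2 w2=0 w7=1 w5=1 w9=1 w4=0 w3=0 w8=1 w10=1 w1=0 clk=1
t0.Δ3 w2=0 w7=1 w5=1 w9=1 w4=1 w3=0 w8=1 w10=1 w1=0 clk=1
t0.Δ4 w2=0 w7=1 w5=1 w9=1 w4=1 w3=0 w8=1 w10=0 w1=0 clk=1
t1.Δ0 w2=0 w7=1 w5=1 w9=1 w4=1 w3=0 w8=1 w10=0 w1=0 clk=1
t1.Δ1 w2=0 w7=1 w5=1 w9=1 w4=1 w3=0 w8=1 w10=0 w1=0 clk=0
t2.Δ0 w2=0 w7=1 w5=1 w9=1 w4=1 w3=0 w8=1 w10=0 w1=0 clk=0
t2.Δ1 w2=0 w7=1 w5=0 w9=1 w4=1 w3=0 w8=1 w10=0 w1=0 clk=1
t2.Δ2 w2=0 w7=1 w5=0 w9=1 w4=1 w3=0 w8=1 w10=0 w1=1 clk=1
t2.Δ3 w2=0 w7=1 w5=0 w9=1 w4=0 w3=0 w8=1 w10=0 w1=1 clk=1
t2.Δ4 w2=0 w7=1 w5=0 w9=1 w4=0 w3=0 w8=1 w10=1 w1=1 clk=1
t3.Δ0 w2=0 w7=1 w5=0 w9=1 w4=0 w3=0 w8=1 w10=1 w1=1 clk=1
t3.Δ1 w2=0 w7=1 w5=0 w9=1 w4=0 w3=0 w8=1 w10=1 w1=1 clk=0
t4.Δ0 w2=0 w7=1 w5=0 w9=1 w4=0 w3=0 w8=1 w10=1 w1=1 clk=0
t4.Δ1 w2=0 w7=1 w5=0 w9=1 w4=0 w3=0 w8=1 w10=1 w1=1 clk=1
t4.Δ2 w2=0 w7=1 w5=0 w9=1 w4=0 w3=0 w8=1 w10=1 w1=0 clk=1
t4.Δ3 w2=0 w7=1 w5=0 w9=1 w4=1 w3=0 w8=1 w10=1 w1=0 clk=1
t4.Δ4 w2=0 w7=1 w5=0 w9=1 w4=1 w3=0 w8=1 w10=0 w1=0 clk=1
t5.Δ0 w2=0 w7=1 w5=0 w9=1 w4=1 w3=0 w8=1 w10=0 w1=0 clk=1
t5.Δ1 w2=0 w7=1 w5=0 w9=1 w4=1 w3=0 w8=1 w10=0 w1=0 clk=0
t6.Δ0 w2=0 w7=1 w5=0 w9=1 w4=1 w3=0 w8=1 w10=0 w1=0 clk=0
t6.Δ1 w2=0 w7=1 w5=1 w9=1 w4=1 w3=0 w8=1 w10=0 w1=0 clk=1
t6.Δ2 w2=0 w7=1 w5=1 w9=1 w4=1 w3=0 w8=1 w10=0 w1=1 clk=1
t6.Δ3 w2=0 w7=1 w5=1 w9=1 w4=0 w3=0 w8=1 w10=0 w1=1 clk=1
t6.Δ4 w2=0 w7=1 w5=1 w9=1 w4=0 w3=0 w8=1 w10=1 w1=1 clk=1
t7.Δ0 w2=0 w7=1 w5=1 w9=1 w4=0 w3=0 w8=1 w10=1 w1=1 clk=1
t7.Δ1 w2=0 w7=1 w5=1 w9=1 w4=0 w3=0 w8=1 w10=1 w1=1 clk=0
t8.Δ0 w2=0 w7=1 w5=1 w9=1 w4=0 w3=0 w8=1 w10=1 w1=1 clk=0
t8.Δ1 w2=0 w7=1 w5=1 w9=1 w4=0 w3=0 w8=1 w10=1 w1=1 clk=1
t8.Δ2 w2=0 w7=1 w5=1 w9=1 w4=0 w3=0 w8=1 w10=1 w1=0 clk=1
t8.Δ3 w2=0 w7=1 w5=1 w9=1 w4=1 w3=0 w8=1 w10=1 w1=0 clk=1
t8.Δ4 w2=0 w7=1 w5=1 w9=1 w4=1 w3=0 w8=1 w10=0 w1=0 clk=1
t9.Δ0 w2=0 w7=1 w5=1 w9=1 w4=1 w3=0 w8=1 w10=0 w1=0 clk=1
t9.Δ1 w2=0 w7=1 w5=1 w9=1 w4=1 w3=0 w8=1 w10=0 w1=0 clk=0
t10.Δ0 w2=0 w7=1 w5=1 w9=1 w4=1 w3=0 w8=1 w10=0 w1=0 clk=0
t10.Δ1 w2=0 w7=1 w5=0 w9=1 w4=1 w3=0 w8=1 w10=0 w1=0 clk=1
t10.Δ2 w2=0 w7=1 w5=0 w9=1 w4=1 w3=0 w8=1 w10=0 w1=1 clk=1
t10.Δ3 w2=0 w7=1 w5=0 w9=1 w4=0 w3=0 w8=1 w10=0 w1=1 clk=1
t10.Δ4 w2=0 w7=1 w5=0 w9=1 w4=0 w3=0 w8=1 w10=1 w1=1 clk=1
t11.Δ0 w2=0 w7=1 w5=0 w9=1 w4=0 w3=0 w8=1 w10=1 w1=1 clk=1
t11.Δ1 w2=0 w7=1 w5=0 w9=1 w4=0 w3=0 w8=1 w10=1 w1=1 clk=0
t12.Δ0 w2=0 w7=1 w5=0 w9=1 w4=0 w3=0 w8=1 w10=1 w1=1 clk=0
t12.Δ1 w2=0 w7=1 w5=0 w9=1 w4=0 w3=0 w8=1 w10=1 w1=1 clk=1
t12.Δ2 w2=0 w7=1 w5=0 w9=1 w4=0 w3=0 w8=1 w10=1 w1=0 clk=1
t12.Δ3 w2=0 w7=1 w5=0 w9=1 w4=1 w3=0 w8=1 w10=1 w1=0 clk=1
t12.Δ4 w2=0 w7=1 w5=0 w9=1 w4=1 w3=0 w8=1 w10=0 w1=0 clk=1
t13.Δ0 w2=0 w7=1 w5=0 w9=1 w4=1 w3=0 w8=1 w10=0 w1=0 clk=1
t13.Δ1 w2=0 w7=1 w5=0 w9=1 w4=1 w3=0 w8=1 w10=0 w1=0 clk=0
t14.Δ0 w2=0 w7=1 w5=0 w9=1 w4=1 w3=0 w8=1 w10=0 w1=0 clk=0
t14.Δ1 w2=0 w7=1 w5=1 w9=1 w4=1 w3=0 w8=1 w10=0 w1=0 clk=1
t14.Δ2 w2=0 w7=1 w5=1 w9=1 w4=1 w3=0 w8=1 w10=0 w1=1 clk=1
t14.Δ3 w2=0 w7=1 w5=1 w9=1 w4=0 w3=0 w8=1 w10=0 w1=1 clk=1
t14.Δ4 w2=0 w7=1 w5=1 w9=1 w4=0 w3=0 w8=1 w10=1 w1=1 clk=1
t15.Δ0 w2=0 w7=1 w5=1 w9=1 w4=0 w3=0 w8=1 w10=1 w1=1 clk=1
t15.Δ1 w2=0 w7=1 w5=1 w9=1 w4=0 w3=0 w8=1 w10=1 w1=1 clk=0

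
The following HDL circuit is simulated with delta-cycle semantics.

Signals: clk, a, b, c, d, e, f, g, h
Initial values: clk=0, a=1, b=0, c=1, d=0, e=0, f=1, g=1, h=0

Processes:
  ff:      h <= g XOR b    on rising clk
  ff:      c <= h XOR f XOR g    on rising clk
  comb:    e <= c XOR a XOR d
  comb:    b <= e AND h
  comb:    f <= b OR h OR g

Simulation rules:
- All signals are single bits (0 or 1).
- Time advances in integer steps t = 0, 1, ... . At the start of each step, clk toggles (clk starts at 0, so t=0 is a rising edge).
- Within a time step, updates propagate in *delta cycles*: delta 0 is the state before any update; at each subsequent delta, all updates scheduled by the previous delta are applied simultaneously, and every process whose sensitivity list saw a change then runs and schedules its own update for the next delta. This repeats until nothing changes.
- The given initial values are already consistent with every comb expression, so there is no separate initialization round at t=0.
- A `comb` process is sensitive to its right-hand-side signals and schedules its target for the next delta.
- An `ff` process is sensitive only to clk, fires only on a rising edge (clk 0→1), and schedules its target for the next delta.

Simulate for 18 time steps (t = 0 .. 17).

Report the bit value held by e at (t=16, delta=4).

t=0 Δ0: d=0 b=0 a=1 c=1 clk=0 f=1 h=0 g=1 e=0
  Δ1: clk:0→1
  Δ2: c:1→0, h:0→1
  Δ3: e:0→1
  Δ4: b:0→1
  (4Δ to stable)
t=1 Δ0: d=0 b=1 a=1 c=0 clk=1 f=1 h=1 g=1 e=1
  Δ1: clk:1→0
  (1Δ to stable)
t=2 Δ0: d=0 b=1 a=1 c=0 clk=0 f=1 h=1 g=1 e=1
  Δ1: clk:0→1
  Δ2: c:0→1, h:1→0
  Δ3: b:1→0, e:1→0
  (3Δ to stable)
t=3 Δ0: d=0 b=0 a=1 c=1 clk=1 f=1 h=0 g=1 e=0
  Δ1: clk:1→0
  (1Δ to stable)
t=4 Δ0: d=0 b=0 a=1 c=1 clk=0 f=1 h=0 g=1 e=0
  Δ1: clk:0→1
  Δ2: c:1→0, h:0→1
  Δ3: e:0→1
  Δ4: b:0→1
  (4Δ to stable)
t=5 Δ0: d=0 b=1 a=1 c=0 clk=1 f=1 h=1 g=1 e=1
  Δ1: clk:1→0
  (1Δ to stable)
t=6 Δ0: d=0 b=1 a=1 c=0 clk=0 f=1 h=1 g=1 e=1
  Δ1: clk:0→1
  Δ2: c:0→1, h:1→0
  Δ3: b:1→0, e:1→0
  (3Δ to stable)
t=7 Δ0: d=0 b=0 a=1 c=1 clk=1 f=1 h=0 g=1 e=0
  Δ1: clk:1→0
  (1Δ to stable)
t=8 Δ0: d=0 b=0 a=1 c=1 clk=0 f=1 h=0 g=1 e=0
  Δ1: clk:0→1
  Δ2: c:1→0, h:0→1
  Δ3: e:0→1
  Δ4: b:0→1
  (4Δ to stable)
t=9 Δ0: d=0 b=1 a=1 c=0 clk=1 f=1 h=1 g=1 e=1
  Δ1: clk:1→0
  (1Δ to stable)
t=10 Δ0: d=0 b=1 a=1 c=0 clk=0 f=1 h=1 g=1 e=1
  Δ1: clk:0→1
  Δ2: c:0→1, h:1→0
  Δ3: b:1→0, e:1→0
  (3Δ to stable)
t=11 Δ0: d=0 b=0 a=1 c=1 clk=1 f=1 h=0 g=1 e=0
  Δ1: clk:1→0
  (1Δ to stable)
t=12 Δ0: d=0 b=0 a=1 c=1 clk=0 f=1 h=0 g=1 e=0
  Δ1: clk:0→1
  Δ2: c:1→0, h:0→1
  Δ3: e:0→1
  Δ4: b:0→1
  (4Δ to stable)
t=13 Δ0: d=0 b=1 a=1 c=0 clk=1 f=1 h=1 g=1 e=1
  Δ1: clk:1→0
  (1Δ to stable)
t=14 Δ0: d=0 b=1 a=1 c=0 clk=0 f=1 h=1 g=1 e=1
  Δ1: clk:0→1
  Δ2: c:0→1, h:1→0
  Δ3: b:1→0, e:1→0
  (3Δ to stable)
t=15 Δ0: d=0 b=0 a=1 c=1 clk=1 f=1 h=0 g=1 e=0
  Δ1: clk:1→0
  (1Δ to stable)
t=16 Δ0: d=0 b=0 a=1 c=1 clk=0 f=1 h=0 g=1 e=0
  Δ1: clk:0→1
  Δ2: c:1→0, h:0→1
  Δ3: e:0→1
  Δ4: b:0→1
  (4Δ to stable)
t=17 Δ0: d=0 b=1 a=1 c=0 clk=1 f=1 h=1 g=1 e=1
  Δ1: clk:1→0
  (1Δ to stable)

1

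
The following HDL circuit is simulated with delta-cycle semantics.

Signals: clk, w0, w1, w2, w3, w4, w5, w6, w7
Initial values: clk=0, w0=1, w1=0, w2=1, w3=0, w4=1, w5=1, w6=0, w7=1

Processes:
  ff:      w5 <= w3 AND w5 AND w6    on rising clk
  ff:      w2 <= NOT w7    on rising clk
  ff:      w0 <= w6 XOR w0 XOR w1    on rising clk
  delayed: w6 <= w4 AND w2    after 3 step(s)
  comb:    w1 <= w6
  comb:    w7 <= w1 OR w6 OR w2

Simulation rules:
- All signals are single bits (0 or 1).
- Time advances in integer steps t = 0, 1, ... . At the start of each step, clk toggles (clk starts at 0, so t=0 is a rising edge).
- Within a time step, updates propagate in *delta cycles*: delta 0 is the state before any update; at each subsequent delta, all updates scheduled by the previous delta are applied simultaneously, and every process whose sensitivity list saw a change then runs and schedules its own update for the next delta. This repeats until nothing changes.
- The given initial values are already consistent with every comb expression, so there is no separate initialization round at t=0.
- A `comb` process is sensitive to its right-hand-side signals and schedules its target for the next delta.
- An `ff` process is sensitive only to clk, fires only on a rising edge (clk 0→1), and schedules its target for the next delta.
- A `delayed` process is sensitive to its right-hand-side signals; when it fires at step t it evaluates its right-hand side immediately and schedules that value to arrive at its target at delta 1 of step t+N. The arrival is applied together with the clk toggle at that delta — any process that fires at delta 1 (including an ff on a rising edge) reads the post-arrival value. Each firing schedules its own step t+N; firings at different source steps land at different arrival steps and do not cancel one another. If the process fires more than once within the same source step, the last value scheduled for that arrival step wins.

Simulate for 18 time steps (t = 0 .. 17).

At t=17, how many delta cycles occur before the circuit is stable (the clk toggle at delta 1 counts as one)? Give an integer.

2

t0.Δ0 clk=0 w7=1 w6=0 w5=1 w2=1 w1=0 w0=1 w3=0 w4=1
t0.Δ1 clk=1 w7=1 w6=0 w5=1 w2=1 w1=0 w0=1 w3=0 w4=1
t0.Δ2 clk=1 w7=1 w6=0 w5=0 w2=0 w1=0 w0=1 w3=0 w4=1
t0.Δ3 clk=1 w7=0 w6=0 w5=0 w2=0 w1=0 w0=1 w3=0 w4=1
t1.Δ0 clk=1 w7=0 w6=0 w5=0 w2=0 w1=0 w0=1 w3=0 w4=1
t1.Δ1 clk=0 w7=0 w6=0 w5=0 w2=0 w1=0 w0=1 w3=0 w4=1
t2.Δ0 clk=0 w7=0 w6=0 w5=0 w2=0 w1=0 w0=1 w3=0 w4=1
t2.Δ1 clk=1 w7=0 w6=0 w5=0 w2=0 w1=0 w0=1 w3=0 w4=1
t2.Δ2 clk=1 w7=0 w6=0 w5=0 w2=1 w1=0 w0=1 w3=0 w4=1
t2.Δ3 clk=1 w7=1 w6=0 w5=0 w2=1 w1=0 w0=1 w3=0 w4=1
t3.Δ0 clk=1 w7=1 w6=0 w5=0 w2=1 w1=0 w0=1 w3=0 w4=1
t3.Δ1 clk=0 w7=1 w6=0 w5=0 w2=1 w1=0 w0=1 w3=0 w4=1
t4.Δ0 clk=0 w7=1 w6=0 w5=0 w2=1 w1=0 w0=1 w3=0 w4=1
t4.Δ1 clk=1 w7=1 w6=0 w5=0 w2=1 w1=0 w0=1 w3=0 w4=1
t4.Δ2 clk=1 w7=1 w6=0 w5=0 w2=0 w1=0 w0=1 w3=0 w4=1
t4.Δ3 clk=1 w7=0 w6=0 w5=0 w2=0 w1=0 w0=1 w3=0 w4=1
t5.Δ0 clk=1 w7=0 w6=0 w5=0 w2=0 w1=0 w0=1 w3=0 w4=1
t5.Δ1 clk=0 w7=0 w6=1 w5=0 w2=0 w1=0 w0=1 w3=0 w4=1
t5.Δ2 clk=0 w7=1 w6=1 w5=0 w2=0 w1=1 w0=1 w3=0 w4=1
t6.Δ0 clk=0 w7=1 w6=1 w5=0 w2=0 w1=1 w0=1 w3=0 w4=1
t6.Δ1 clk=1 w7=1 w6=1 w5=0 w2=0 w1=1 w0=1 w3=0 w4=1
t7.Δ0 clk=1 w7=1 w6=1 w5=0 w2=0 w1=1 w0=1 w3=0 w4=1
t7.Δ1 clk=0 w7=1 w6=0 w5=0 w2=0 w1=1 w0=1 w3=0 w4=1
t7.Δ2 clk=0 w7=1 w6=0 w5=0 w2=0 w1=0 w0=1 w3=0 w4=1
t7.Δ3 clk=0 w7=0 w6=0 w5=0 w2=0 w1=0 w0=1 w3=0 w4=1
t8.Δ0 clk=0 w7=0 w6=0 w5=0 w2=0 w1=0 w0=1 w3=0 w4=1
t8.Δ1 clk=1 w7=0 w6=0 w5=0 w2=0 w1=0 w0=1 w3=0 w4=1
t8.Δ2 clk=1 w7=0 w6=0 w5=0 w2=1 w1=0 w0=1 w3=0 w4=1
t8.Δ3 clk=1 w7=1 w6=0 w5=0 w2=1 w1=0 w0=1 w3=0 w4=1
t9.Δ0 clk=1 w7=1 w6=0 w5=0 w2=1 w1=0 w0=1 w3=0 w4=1
t9.Δ1 clk=0 w7=1 w6=0 w5=0 w2=1 w1=0 w0=1 w3=0 w4=1
t10.Δ0 clk=0 w7=1 w6=0 w5=0 w2=1 w1=0 w0=1 w3=0 w4=1
t10.Δ1 clk=1 w7=1 w6=0 w5=0 w2=1 w1=0 w0=1 w3=0 w4=1
t10.Δ2 clk=1 w7=1 w6=0 w5=0 w2=0 w1=0 w0=1 w3=0 w4=1
t10.Δ3 clk=1 w7=0 w6=0 w5=0 w2=0 w1=0 w0=1 w3=0 w4=1
t11.Δ0 clk=1 w7=0 w6=0 w5=0 w2=0 w1=0 w0=1 w3=0 w4=1
t11.Δ1 clk=0 w7=0 w6=1 w5=0 w2=0 w1=0 w0=1 w3=0 w4=1
t11.Δ2 clk=0 w7=1 w6=1 w5=0 w2=0 w1=1 w0=1 w3=0 w4=1
t12.Δ0 clk=0 w7=1 w6=1 w5=0 w2=0 w1=1 w0=1 w3=0 w4=1
t12.Δ1 clk=1 w7=1 w6=1 w5=0 w2=0 w1=1 w0=1 w3=0 w4=1
t13.Δ0 clk=1 w7=1 w6=1 w5=0 w2=0 w1=1 w0=1 w3=0 w4=1
t13.Δ1 clk=0 w7=1 w6=0 w5=0 w2=0 w1=1 w0=1 w3=0 w4=1
t13.Δ2 clk=0 w7=1 w6=0 w5=0 w2=0 w1=0 w0=1 w3=0 w4=1
t13.Δ3 clk=0 w7=0 w6=0 w5=0 w2=0 w1=0 w0=1 w3=0 w4=1
t14.Δ0 clk=0 w7=0 w6=0 w5=0 w2=0 w1=0 w0=1 w3=0 w4=1
t14.Δ1 clk=1 w7=0 w6=0 w5=0 w2=0 w1=0 w0=1 w3=0 w4=1
t14.Δ2 clk=1 w7=0 w6=0 w5=0 w2=1 w1=0 w0=1 w3=0 w4=1
t14.Δ3 clk=1 w7=1 w6=0 w5=0 w2=1 w1=0 w0=1 w3=0 w4=1
t15.Δ0 clk=1 w7=1 w6=0 w5=0 w2=1 w1=0 w0=1 w3=0 w4=1
t15.Δ1 clk=0 w7=1 w6=0 w5=0 w2=1 w1=0 w0=1 w3=0 w4=1
t16.Δ0 clk=0 w7=1 w6=0 w5=0 w2=1 w1=0 w0=1 w3=0 w4=1
t16.Δ1 clk=1 w7=1 w6=0 w5=0 w2=1 w1=0 w0=1 w3=0 w4=1
t16.Δ2 clk=1 w7=1 w6=0 w5=0 w2=0 w1=0 w0=1 w3=0 w4=1
t16.Δ3 clk=1 w7=0 w6=0 w5=0 w2=0 w1=0 w0=1 w3=0 w4=1
t17.Δ0 clk=1 w7=0 w6=0 w5=0 w2=0 w1=0 w0=1 w3=0 w4=1
t17.Δ1 clk=0 w7=0 w6=1 w5=0 w2=0 w1=0 w0=1 w3=0 w4=1
t17.Δ2 clk=0 w7=1 w6=1 w5=0 w2=0 w1=1 w0=1 w3=0 w4=1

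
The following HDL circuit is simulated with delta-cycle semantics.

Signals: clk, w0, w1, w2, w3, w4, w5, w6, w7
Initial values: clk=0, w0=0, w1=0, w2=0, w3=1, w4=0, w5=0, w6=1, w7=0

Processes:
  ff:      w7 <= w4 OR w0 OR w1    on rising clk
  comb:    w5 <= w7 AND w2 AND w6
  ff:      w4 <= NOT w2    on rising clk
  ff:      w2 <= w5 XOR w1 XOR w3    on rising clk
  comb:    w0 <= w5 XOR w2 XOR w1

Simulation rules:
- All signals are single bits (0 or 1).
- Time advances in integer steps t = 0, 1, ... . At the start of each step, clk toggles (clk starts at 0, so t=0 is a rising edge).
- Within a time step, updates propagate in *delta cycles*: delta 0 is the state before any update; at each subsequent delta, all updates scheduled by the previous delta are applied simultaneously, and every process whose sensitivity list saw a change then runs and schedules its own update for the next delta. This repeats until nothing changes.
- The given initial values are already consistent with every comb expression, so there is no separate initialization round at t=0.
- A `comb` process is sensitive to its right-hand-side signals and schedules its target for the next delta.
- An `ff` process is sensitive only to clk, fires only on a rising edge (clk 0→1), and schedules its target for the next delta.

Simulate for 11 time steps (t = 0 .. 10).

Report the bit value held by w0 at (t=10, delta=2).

[bits: clk,w0,w4,w6,w7,w2,w5,w3,w1]
t=0: Δ0=000100010 Δ1=100100010 Δ2=101101010 Δ3=111101010 | 3Δ
t=1: Δ0=111101010 Δ1=011101010 | 1Δ
t=2: Δ0=011101010 Δ1=111101010 Δ2=110111010 Δ3=110111110 Δ4=100111110 | 4Δ
t=3: Δ0=100111110 Δ1=000111110 | 1Δ
t=4: Δ0=000111110 Δ1=100111110 Δ2=100100110 Δ3=110100010 Δ4=100100010 | 4Δ
t=5: Δ0=100100010 Δ1=000100010 | 1Δ
t=6: Δ0=000100010 Δ1=100100010 Δ2=101101010 Δ3=111101010 | 3Δ
t=7: Δ0=111101010 Δ1=011101010 | 1Δ
t=8: Δ0=011101010 Δ1=111101010 Δ2=110111010 Δ3=110111110 Δ4=100111110 | 4Δ
t=9: Δ0=100111110 Δ1=000111110 | 1Δ
t=10: Δ0=000111110 Δ1=100111110 Δ2=100100110 Δ3=110100010 Δ4=100100010 | 4Δ

0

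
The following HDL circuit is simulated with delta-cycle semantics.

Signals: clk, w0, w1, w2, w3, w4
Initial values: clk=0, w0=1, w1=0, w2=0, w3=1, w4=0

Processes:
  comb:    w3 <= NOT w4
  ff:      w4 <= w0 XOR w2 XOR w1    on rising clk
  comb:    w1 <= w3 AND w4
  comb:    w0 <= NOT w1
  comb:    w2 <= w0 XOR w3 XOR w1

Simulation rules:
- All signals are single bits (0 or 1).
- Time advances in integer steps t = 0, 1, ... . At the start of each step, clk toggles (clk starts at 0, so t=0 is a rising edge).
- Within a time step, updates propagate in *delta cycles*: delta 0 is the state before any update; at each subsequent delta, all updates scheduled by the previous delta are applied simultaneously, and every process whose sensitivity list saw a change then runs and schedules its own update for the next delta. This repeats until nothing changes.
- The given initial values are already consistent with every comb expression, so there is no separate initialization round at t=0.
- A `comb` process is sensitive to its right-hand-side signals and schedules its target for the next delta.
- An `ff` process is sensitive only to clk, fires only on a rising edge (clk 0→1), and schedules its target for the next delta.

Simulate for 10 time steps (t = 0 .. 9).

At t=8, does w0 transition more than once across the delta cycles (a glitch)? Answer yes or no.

yes

[bits: clk,w3,w1,w4,w2,w0]
t=0: Δ0=010001 Δ1=110001 Δ2=110101 Δ3=101101 Δ4=100100 Δ5=100101 Δ6=100111 | 6Δ
t=1: Δ0=100111 Δ1=000111 | 1Δ
t=2: Δ0=000111 Δ1=100111 Δ2=100011 Δ3=110011 Δ4=110001 | 4Δ
t=3: Δ0=110001 Δ1=010001 | 1Δ
t=4: Δ0=010001 Δ1=110001 Δ2=110101 Δ3=101101 Δ4=100100 Δ5=100101 Δ6=100111 | 6Δ
t=5: Δ0=100111 Δ1=000111 | 1Δ
t=6: Δ0=000111 Δ1=100111 Δ2=100011 Δ3=110011 Δ4=110001 | 4Δ
t=7: Δ0=110001 Δ1=010001 | 1Δ
t=8: Δ0=010001 Δ1=110001 Δ2=110101 Δ3=101101 Δ4=100100 Δ5=100101 Δ6=100111 | 6Δ
t=9: Δ0=100111 Δ1=000111 | 1Δ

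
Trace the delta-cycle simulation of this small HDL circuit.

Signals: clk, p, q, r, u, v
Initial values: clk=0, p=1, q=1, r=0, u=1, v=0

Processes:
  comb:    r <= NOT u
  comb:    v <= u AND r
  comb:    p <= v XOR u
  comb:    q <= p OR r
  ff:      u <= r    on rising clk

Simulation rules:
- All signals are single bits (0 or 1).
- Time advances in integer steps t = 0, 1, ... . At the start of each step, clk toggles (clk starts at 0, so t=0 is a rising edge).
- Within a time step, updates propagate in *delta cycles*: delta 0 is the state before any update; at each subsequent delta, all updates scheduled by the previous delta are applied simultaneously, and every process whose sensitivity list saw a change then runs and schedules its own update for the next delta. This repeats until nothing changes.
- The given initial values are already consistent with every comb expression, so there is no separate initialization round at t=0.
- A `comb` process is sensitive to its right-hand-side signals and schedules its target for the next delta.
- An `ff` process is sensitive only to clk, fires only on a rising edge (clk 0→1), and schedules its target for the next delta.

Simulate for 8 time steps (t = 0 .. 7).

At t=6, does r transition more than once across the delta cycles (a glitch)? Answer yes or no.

no

t0.Δ0 p=1 r=0 q=1 u=1 v=0 clk=0
t0.Δ1 p=1 r=0 q=1 u=1 v=0 clk=1
t0.Δ2 p=1 r=0 q=1 u=0 v=0 clk=1
t0.Δ3 p=0 r=1 q=1 u=0 v=0 clk=1
t1.Δ0 p=0 r=1 q=1 u=0 v=0 clk=1
t1.Δ1 p=0 r=1 q=1 u=0 v=0 clk=0
t2.Δ0 p=0 r=1 q=1 u=0 v=0 clk=0
t2.Δ1 p=0 r=1 q=1 u=0 v=0 clk=1
t2.Δ2 p=0 r=1 q=1 u=1 v=0 clk=1
t2.Δ3 p=1 r=0 q=1 u=1 v=1 clk=1
t2.Δ4 p=0 r=0 q=1 u=1 v=0 clk=1
t2.Δ5 p=1 r=0 q=0 u=1 v=0 clk=1
t2.Δ6 p=1 r=0 q=1 u=1 v=0 clk=1
t3.Δ0 p=1 r=0 q=1 u=1 v=0 clk=1
t3.Δ1 p=1 r=0 q=1 u=1 v=0 clk=0
t4.Δ0 p=1 r=0 q=1 u=1 v=0 clk=0
t4.Δ1 p=1 r=0 q=1 u=1 v=0 clk=1
t4.Δ2 p=1 r=0 q=1 u=0 v=0 clk=1
t4.Δ3 p=0 r=1 q=1 u=0 v=0 clk=1
t5.Δ0 p=0 r=1 q=1 u=0 v=0 clk=1
t5.Δ1 p=0 r=1 q=1 u=0 v=0 clk=0
t6.Δ0 p=0 r=1 q=1 u=0 v=0 clk=0
t6.Δ1 p=0 r=1 q=1 u=0 v=0 clk=1
t6.Δ2 p=0 r=1 q=1 u=1 v=0 clk=1
t6.Δ3 p=1 r=0 q=1 u=1 v=1 clk=1
t6.Δ4 p=0 r=0 q=1 u=1 v=0 clk=1
t6.Δ5 p=1 r=0 q=0 u=1 v=0 clk=1
t6.Δ6 p=1 r=0 q=1 u=1 v=0 clk=1
t7.Δ0 p=1 r=0 q=1 u=1 v=0 clk=1
t7.Δ1 p=1 r=0 q=1 u=1 v=0 clk=0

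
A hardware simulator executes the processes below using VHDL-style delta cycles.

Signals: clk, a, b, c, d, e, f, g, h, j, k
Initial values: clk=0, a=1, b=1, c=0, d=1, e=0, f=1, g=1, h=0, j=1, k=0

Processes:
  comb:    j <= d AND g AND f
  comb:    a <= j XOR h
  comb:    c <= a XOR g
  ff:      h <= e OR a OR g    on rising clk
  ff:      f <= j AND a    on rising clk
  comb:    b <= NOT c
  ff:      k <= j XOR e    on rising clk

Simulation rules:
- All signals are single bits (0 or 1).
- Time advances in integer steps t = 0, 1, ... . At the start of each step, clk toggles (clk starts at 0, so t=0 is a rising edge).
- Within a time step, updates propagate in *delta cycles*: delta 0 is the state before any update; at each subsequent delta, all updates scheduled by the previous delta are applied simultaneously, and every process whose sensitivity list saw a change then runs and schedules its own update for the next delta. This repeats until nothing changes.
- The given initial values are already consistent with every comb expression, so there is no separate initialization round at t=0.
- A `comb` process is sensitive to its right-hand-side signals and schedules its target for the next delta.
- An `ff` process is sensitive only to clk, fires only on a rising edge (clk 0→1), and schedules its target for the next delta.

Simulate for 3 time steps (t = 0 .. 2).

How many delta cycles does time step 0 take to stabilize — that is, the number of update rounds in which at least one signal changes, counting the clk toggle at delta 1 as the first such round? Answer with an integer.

5

t0.Δ0 b=1 g=1 d=1 clk=0 j=1 k=0 e=0 f=1 a=1 c=0 h=0
t0.Δ1 b=1 g=1 d=1 clk=1 j=1 k=0 e=0 f=1 a=1 c=0 h=0
t0.Δ2 b=1 g=1 d=1 clk=1 j=1 k=1 e=0 f=1 a=1 c=0 h=1
t0.Δ3 b=1 g=1 d=1 clk=1 j=1 k=1 e=0 f=1 a=0 c=0 h=1
t0.Δ4 b=1 g=1 d=1 clk=1 j=1 k=1 e=0 f=1 a=0 c=1 h=1
t0.Δ5 b=0 g=1 d=1 clk=1 j=1 k=1 e=0 f=1 a=0 c=1 h=1
t1.Δ0 b=0 g=1 d=1 clk=1 j=1 k=1 e=0 f=1 a=0 c=1 h=1
t1.Δ1 b=0 g=1 d=1 clk=0 j=1 k=1 e=0 f=1 a=0 c=1 h=1
t2.Δ0 b=0 g=1 d=1 clk=0 j=1 k=1 e=0 f=1 a=0 c=1 h=1
t2.Δ1 b=0 g=1 d=1 clk=1 j=1 k=1 e=0 f=1 a=0 c=1 h=1
t2.Δ2 b=0 g=1 d=1 clk=1 j=1 k=1 e=0 f=0 a=0 c=1 h=1
t2.Δ3 b=0 g=1 d=1 clk=1 j=0 k=1 e=0 f=0 a=0 c=1 h=1
t2.Δ4 b=0 g=1 d=1 clk=1 j=0 k=1 e=0 f=0 a=1 c=1 h=1
t2.Δ5 b=0 g=1 d=1 clk=1 j=0 k=1 e=0 f=0 a=1 c=0 h=1
t2.Δ6 b=1 g=1 d=1 clk=1 j=0 k=1 e=0 f=0 a=1 c=0 h=1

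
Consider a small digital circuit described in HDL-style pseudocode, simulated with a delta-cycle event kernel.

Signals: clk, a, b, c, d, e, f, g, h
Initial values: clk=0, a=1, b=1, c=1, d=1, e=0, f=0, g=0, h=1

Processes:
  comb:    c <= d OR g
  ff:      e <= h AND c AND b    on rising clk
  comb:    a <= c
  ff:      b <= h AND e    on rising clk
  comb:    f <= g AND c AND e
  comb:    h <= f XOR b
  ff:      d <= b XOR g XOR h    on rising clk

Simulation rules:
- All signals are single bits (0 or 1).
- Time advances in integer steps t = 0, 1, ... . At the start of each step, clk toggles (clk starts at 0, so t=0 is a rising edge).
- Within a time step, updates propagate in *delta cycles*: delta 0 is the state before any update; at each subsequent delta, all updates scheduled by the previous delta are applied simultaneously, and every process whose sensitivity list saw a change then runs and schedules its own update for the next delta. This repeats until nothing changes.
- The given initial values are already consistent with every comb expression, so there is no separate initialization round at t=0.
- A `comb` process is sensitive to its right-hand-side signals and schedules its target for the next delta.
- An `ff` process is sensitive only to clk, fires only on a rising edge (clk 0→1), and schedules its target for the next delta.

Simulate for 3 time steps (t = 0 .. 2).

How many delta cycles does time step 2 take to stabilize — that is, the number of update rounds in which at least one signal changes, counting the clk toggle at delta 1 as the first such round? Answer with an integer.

2

t0.Δ0 clk=0 a=1 h=1 e=0 c=1 d=1 f=0 b=1 g=0
t0.Δ1 clk=1 a=1 h=1 e=0 c=1 d=1 f=0 b=1 g=0
t0.Δ2 clk=1 a=1 h=1 e=1 c=1 d=0 f=0 b=0 g=0
t0.Δ3 clk=1 a=1 h=0 e=1 c=0 d=0 f=0 b=0 g=0
t0.Δ4 clk=1 a=0 h=0 e=1 c=0 d=0 f=0 b=0 g=0
t1.Δ0 clk=1 a=0 h=0 e=1 c=0 d=0 f=0 b=0 g=0
t1.Δ1 clk=0 a=0 h=0 e=1 c=0 d=0 f=0 b=0 g=0
t2.Δ0 clk=0 a=0 h=0 e=1 c=0 d=0 f=0 b=0 g=0
t2.Δ1 clk=1 a=0 h=0 e=1 c=0 d=0 f=0 b=0 g=0
t2.Δ2 clk=1 a=0 h=0 e=0 c=0 d=0 f=0 b=0 g=0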